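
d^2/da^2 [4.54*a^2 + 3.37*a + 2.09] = 9.08000000000000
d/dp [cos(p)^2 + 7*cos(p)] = -(2*cos(p) + 7)*sin(p)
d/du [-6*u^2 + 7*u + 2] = 7 - 12*u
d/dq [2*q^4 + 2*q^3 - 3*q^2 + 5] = 2*q*(4*q^2 + 3*q - 3)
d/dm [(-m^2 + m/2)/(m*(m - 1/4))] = -4/(16*m^2 - 8*m + 1)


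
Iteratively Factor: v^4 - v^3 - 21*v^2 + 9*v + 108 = (v - 4)*(v^3 + 3*v^2 - 9*v - 27) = (v - 4)*(v + 3)*(v^2 - 9) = (v - 4)*(v - 3)*(v + 3)*(v + 3)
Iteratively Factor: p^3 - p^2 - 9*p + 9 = (p + 3)*(p^2 - 4*p + 3) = (p - 3)*(p + 3)*(p - 1)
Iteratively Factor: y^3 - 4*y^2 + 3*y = (y - 3)*(y^2 - y) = (y - 3)*(y - 1)*(y)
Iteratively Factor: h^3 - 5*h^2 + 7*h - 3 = (h - 1)*(h^2 - 4*h + 3) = (h - 3)*(h - 1)*(h - 1)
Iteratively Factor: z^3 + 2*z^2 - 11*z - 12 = (z + 1)*(z^2 + z - 12) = (z - 3)*(z + 1)*(z + 4)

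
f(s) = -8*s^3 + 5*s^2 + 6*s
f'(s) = -24*s^2 + 10*s + 6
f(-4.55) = 829.78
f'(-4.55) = -536.36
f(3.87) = -365.58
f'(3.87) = -314.75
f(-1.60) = 35.97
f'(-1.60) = -71.44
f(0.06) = 0.38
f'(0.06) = 6.51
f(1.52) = -7.42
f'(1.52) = -34.25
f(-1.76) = 48.54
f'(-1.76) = -85.94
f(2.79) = -118.08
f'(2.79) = -152.92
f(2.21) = -48.67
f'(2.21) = -89.12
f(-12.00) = 14472.00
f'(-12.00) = -3570.00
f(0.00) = 0.00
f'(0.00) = 6.00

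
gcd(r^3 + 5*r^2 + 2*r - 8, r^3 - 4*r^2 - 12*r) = r + 2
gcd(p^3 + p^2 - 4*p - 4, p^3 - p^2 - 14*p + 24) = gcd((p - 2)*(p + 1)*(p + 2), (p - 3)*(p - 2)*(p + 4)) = p - 2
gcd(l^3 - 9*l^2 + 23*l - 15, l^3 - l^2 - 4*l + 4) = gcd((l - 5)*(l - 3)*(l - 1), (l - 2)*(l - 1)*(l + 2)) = l - 1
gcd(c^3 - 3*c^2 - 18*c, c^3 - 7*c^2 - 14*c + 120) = c - 6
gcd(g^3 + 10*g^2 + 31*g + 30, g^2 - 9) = g + 3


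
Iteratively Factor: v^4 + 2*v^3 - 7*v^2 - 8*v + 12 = (v - 2)*(v^3 + 4*v^2 + v - 6) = (v - 2)*(v + 3)*(v^2 + v - 2) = (v - 2)*(v + 2)*(v + 3)*(v - 1)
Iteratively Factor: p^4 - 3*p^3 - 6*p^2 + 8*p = (p - 4)*(p^3 + p^2 - 2*p) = p*(p - 4)*(p^2 + p - 2) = p*(p - 4)*(p + 2)*(p - 1)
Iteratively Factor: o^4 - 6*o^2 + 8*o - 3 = (o + 3)*(o^3 - 3*o^2 + 3*o - 1) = (o - 1)*(o + 3)*(o^2 - 2*o + 1) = (o - 1)^2*(o + 3)*(o - 1)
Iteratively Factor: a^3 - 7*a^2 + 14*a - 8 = (a - 2)*(a^2 - 5*a + 4) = (a - 2)*(a - 1)*(a - 4)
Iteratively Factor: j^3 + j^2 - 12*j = (j)*(j^2 + j - 12) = j*(j - 3)*(j + 4)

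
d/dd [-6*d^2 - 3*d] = -12*d - 3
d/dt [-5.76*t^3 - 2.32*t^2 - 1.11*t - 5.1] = -17.28*t^2 - 4.64*t - 1.11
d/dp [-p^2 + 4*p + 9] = 4 - 2*p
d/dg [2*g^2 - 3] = 4*g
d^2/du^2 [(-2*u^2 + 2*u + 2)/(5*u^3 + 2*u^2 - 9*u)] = 4*(-25*u^6 + 75*u^5 + 45*u^4 + 111*u^3 - 123*u^2 - 54*u + 81)/(u^3*(125*u^6 + 150*u^5 - 615*u^4 - 532*u^3 + 1107*u^2 + 486*u - 729))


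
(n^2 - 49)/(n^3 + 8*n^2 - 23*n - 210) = (n - 7)/(n^2 + n - 30)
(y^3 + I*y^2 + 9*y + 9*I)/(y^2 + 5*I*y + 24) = (y^2 + 4*I*y - 3)/(y + 8*I)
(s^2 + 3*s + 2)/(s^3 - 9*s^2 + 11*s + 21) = (s + 2)/(s^2 - 10*s + 21)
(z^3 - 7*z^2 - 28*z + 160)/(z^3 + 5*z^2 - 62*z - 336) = (z^2 + z - 20)/(z^2 + 13*z + 42)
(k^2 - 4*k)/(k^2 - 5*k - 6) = k*(4 - k)/(-k^2 + 5*k + 6)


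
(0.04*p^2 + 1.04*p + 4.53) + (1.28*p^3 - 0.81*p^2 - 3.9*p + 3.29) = 1.28*p^3 - 0.77*p^2 - 2.86*p + 7.82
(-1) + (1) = 0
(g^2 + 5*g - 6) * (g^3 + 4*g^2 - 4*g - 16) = g^5 + 9*g^4 + 10*g^3 - 60*g^2 - 56*g + 96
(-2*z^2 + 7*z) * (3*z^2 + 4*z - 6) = -6*z^4 + 13*z^3 + 40*z^2 - 42*z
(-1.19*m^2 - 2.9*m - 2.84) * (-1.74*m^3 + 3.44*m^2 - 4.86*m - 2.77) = 2.0706*m^5 + 0.952400000000001*m^4 + 0.749000000000001*m^3 + 7.6207*m^2 + 21.8354*m + 7.8668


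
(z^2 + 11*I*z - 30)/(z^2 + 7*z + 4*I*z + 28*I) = (z^2 + 11*I*z - 30)/(z^2 + z*(7 + 4*I) + 28*I)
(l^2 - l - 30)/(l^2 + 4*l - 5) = (l - 6)/(l - 1)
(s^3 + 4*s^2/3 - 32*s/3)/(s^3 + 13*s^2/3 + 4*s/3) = (3*s - 8)/(3*s + 1)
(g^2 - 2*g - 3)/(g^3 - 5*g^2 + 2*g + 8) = (g - 3)/(g^2 - 6*g + 8)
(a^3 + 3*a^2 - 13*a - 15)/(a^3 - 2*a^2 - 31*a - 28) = (a^2 + 2*a - 15)/(a^2 - 3*a - 28)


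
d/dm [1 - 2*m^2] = -4*m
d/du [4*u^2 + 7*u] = 8*u + 7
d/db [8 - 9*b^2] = -18*b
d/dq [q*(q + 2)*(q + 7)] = 3*q^2 + 18*q + 14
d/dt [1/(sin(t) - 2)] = -cos(t)/(sin(t) - 2)^2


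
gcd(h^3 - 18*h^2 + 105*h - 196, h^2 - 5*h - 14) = h - 7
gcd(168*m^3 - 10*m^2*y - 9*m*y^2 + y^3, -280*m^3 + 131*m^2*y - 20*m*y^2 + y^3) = -7*m + y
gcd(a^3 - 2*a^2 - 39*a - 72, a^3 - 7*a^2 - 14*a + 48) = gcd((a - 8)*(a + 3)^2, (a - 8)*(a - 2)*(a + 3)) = a^2 - 5*a - 24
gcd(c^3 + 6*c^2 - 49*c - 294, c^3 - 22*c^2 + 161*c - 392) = c - 7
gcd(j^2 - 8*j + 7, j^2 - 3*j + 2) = j - 1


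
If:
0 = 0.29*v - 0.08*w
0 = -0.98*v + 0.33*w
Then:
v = 0.00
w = 0.00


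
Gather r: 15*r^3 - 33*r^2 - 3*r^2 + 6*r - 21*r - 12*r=15*r^3 - 36*r^2 - 27*r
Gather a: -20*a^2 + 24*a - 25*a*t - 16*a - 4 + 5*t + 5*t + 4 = -20*a^2 + a*(8 - 25*t) + 10*t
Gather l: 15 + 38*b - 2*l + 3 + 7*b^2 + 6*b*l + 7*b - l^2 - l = 7*b^2 + 45*b - l^2 + l*(6*b - 3) + 18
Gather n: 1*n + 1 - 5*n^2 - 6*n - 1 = -5*n^2 - 5*n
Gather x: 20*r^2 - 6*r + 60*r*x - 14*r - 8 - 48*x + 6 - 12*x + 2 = 20*r^2 - 20*r + x*(60*r - 60)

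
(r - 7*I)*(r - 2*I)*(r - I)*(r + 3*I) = r^4 - 7*I*r^3 + 7*r^2 - 55*I*r - 42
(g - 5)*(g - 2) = g^2 - 7*g + 10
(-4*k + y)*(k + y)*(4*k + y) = -16*k^3 - 16*k^2*y + k*y^2 + y^3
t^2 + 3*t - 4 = (t - 1)*(t + 4)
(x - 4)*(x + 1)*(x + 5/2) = x^3 - x^2/2 - 23*x/2 - 10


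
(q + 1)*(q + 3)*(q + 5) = q^3 + 9*q^2 + 23*q + 15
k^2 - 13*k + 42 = (k - 7)*(k - 6)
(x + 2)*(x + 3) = x^2 + 5*x + 6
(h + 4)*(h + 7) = h^2 + 11*h + 28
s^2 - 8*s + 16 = (s - 4)^2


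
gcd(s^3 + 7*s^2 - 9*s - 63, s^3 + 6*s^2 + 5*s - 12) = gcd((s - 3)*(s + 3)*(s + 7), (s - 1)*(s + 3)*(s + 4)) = s + 3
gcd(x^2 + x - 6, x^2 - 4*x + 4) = x - 2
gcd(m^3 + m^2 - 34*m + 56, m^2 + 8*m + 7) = m + 7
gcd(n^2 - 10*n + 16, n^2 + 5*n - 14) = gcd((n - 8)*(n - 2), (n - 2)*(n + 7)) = n - 2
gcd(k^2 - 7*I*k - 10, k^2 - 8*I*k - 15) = k - 5*I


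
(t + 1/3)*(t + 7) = t^2 + 22*t/3 + 7/3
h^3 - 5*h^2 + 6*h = h*(h - 3)*(h - 2)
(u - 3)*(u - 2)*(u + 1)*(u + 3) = u^4 - u^3 - 11*u^2 + 9*u + 18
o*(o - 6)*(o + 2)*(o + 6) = o^4 + 2*o^3 - 36*o^2 - 72*o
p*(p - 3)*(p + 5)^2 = p^4 + 7*p^3 - 5*p^2 - 75*p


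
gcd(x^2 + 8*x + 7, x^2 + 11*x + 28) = x + 7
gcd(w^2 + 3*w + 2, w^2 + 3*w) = 1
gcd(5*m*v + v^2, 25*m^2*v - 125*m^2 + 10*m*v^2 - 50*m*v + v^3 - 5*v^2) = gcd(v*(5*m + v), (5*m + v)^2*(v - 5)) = 5*m + v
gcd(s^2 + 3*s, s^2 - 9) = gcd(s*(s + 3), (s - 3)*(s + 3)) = s + 3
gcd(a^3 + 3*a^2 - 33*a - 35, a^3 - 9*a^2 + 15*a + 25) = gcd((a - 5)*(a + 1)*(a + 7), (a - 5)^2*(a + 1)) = a^2 - 4*a - 5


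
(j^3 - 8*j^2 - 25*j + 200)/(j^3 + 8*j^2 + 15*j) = (j^2 - 13*j + 40)/(j*(j + 3))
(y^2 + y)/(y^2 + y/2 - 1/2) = 2*y/(2*y - 1)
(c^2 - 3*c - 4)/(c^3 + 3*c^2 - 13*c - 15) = (c - 4)/(c^2 + 2*c - 15)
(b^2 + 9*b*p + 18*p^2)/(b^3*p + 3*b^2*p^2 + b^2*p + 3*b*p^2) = (b + 6*p)/(b*p*(b + 1))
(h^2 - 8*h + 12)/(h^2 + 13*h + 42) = (h^2 - 8*h + 12)/(h^2 + 13*h + 42)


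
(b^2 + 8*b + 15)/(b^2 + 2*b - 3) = (b + 5)/(b - 1)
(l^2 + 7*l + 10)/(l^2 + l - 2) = (l + 5)/(l - 1)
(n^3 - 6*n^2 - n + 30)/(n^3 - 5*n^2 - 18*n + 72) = (n^2 - 3*n - 10)/(n^2 - 2*n - 24)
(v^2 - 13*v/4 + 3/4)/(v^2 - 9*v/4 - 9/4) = (4*v - 1)/(4*v + 3)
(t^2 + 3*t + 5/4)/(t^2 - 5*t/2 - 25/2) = (t + 1/2)/(t - 5)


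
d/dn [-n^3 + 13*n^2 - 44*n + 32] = -3*n^2 + 26*n - 44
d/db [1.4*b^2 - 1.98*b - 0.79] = 2.8*b - 1.98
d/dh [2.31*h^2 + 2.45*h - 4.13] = 4.62*h + 2.45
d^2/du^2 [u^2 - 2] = 2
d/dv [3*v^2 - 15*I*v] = 6*v - 15*I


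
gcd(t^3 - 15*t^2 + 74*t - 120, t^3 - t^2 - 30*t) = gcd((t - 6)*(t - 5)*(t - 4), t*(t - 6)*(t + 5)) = t - 6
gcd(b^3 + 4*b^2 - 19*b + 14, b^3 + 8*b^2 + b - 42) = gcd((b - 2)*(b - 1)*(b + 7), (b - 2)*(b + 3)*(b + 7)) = b^2 + 5*b - 14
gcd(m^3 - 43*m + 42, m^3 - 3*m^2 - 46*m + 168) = m^2 + m - 42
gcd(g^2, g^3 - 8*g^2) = g^2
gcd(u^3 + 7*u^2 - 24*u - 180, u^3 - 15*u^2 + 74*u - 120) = u - 5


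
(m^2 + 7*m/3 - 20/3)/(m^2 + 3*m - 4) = (m - 5/3)/(m - 1)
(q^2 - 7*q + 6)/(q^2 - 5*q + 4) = (q - 6)/(q - 4)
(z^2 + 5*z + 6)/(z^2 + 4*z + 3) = (z + 2)/(z + 1)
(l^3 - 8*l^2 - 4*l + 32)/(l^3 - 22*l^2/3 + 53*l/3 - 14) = 3*(l^2 - 6*l - 16)/(3*l^2 - 16*l + 21)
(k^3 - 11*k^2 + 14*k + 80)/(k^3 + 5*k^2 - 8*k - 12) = (k^3 - 11*k^2 + 14*k + 80)/(k^3 + 5*k^2 - 8*k - 12)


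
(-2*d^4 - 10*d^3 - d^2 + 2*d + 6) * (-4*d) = 8*d^5 + 40*d^4 + 4*d^3 - 8*d^2 - 24*d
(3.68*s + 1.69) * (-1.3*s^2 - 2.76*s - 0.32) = -4.784*s^3 - 12.3538*s^2 - 5.842*s - 0.5408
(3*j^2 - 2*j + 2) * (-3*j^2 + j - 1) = -9*j^4 + 9*j^3 - 11*j^2 + 4*j - 2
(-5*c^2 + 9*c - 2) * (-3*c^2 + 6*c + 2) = 15*c^4 - 57*c^3 + 50*c^2 + 6*c - 4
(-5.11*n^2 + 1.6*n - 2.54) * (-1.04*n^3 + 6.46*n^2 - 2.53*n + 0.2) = 5.3144*n^5 - 34.6746*n^4 + 25.9059*n^3 - 21.4784*n^2 + 6.7462*n - 0.508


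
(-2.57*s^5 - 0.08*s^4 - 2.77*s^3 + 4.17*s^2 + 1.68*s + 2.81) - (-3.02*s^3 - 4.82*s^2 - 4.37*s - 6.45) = -2.57*s^5 - 0.08*s^4 + 0.25*s^3 + 8.99*s^2 + 6.05*s + 9.26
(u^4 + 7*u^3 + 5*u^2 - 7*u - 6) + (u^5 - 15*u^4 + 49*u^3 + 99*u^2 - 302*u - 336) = u^5 - 14*u^4 + 56*u^3 + 104*u^2 - 309*u - 342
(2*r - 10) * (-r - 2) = -2*r^2 + 6*r + 20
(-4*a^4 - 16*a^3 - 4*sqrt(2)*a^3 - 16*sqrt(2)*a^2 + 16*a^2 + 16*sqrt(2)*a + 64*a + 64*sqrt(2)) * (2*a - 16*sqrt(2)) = -8*a^5 - 32*a^4 + 56*sqrt(2)*a^4 + 160*a^3 + 224*sqrt(2)*a^3 - 224*sqrt(2)*a^2 + 640*a^2 - 896*sqrt(2)*a - 512*a - 2048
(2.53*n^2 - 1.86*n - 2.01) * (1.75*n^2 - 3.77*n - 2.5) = 4.4275*n^4 - 12.7931*n^3 - 2.8303*n^2 + 12.2277*n + 5.025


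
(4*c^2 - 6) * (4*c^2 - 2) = 16*c^4 - 32*c^2 + 12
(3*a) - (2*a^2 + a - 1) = -2*a^2 + 2*a + 1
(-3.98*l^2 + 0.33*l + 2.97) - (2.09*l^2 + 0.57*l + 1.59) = -6.07*l^2 - 0.24*l + 1.38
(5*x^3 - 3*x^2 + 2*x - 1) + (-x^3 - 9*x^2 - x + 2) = 4*x^3 - 12*x^2 + x + 1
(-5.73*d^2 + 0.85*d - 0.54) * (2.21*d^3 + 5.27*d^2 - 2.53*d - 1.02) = -12.6633*d^5 - 28.3186*d^4 + 17.783*d^3 + 0.848300000000001*d^2 + 0.4992*d + 0.5508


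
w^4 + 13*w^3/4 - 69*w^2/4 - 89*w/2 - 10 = (w - 4)*(w + 1/4)*(w + 2)*(w + 5)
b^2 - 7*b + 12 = (b - 4)*(b - 3)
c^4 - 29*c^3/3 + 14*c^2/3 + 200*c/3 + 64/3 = (c - 8)*(c - 4)*(c + 1/3)*(c + 2)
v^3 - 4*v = v*(v - 2)*(v + 2)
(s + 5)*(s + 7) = s^2 + 12*s + 35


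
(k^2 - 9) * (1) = k^2 - 9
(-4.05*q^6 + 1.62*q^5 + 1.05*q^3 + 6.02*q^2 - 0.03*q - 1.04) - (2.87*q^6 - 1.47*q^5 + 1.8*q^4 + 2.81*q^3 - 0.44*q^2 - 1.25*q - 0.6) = -6.92*q^6 + 3.09*q^5 - 1.8*q^4 - 1.76*q^3 + 6.46*q^2 + 1.22*q - 0.44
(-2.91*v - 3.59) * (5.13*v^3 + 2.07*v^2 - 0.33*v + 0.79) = -14.9283*v^4 - 24.4404*v^3 - 6.471*v^2 - 1.1142*v - 2.8361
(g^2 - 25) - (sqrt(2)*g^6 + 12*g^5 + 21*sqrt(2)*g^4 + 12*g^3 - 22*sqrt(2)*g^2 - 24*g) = -sqrt(2)*g^6 - 12*g^5 - 21*sqrt(2)*g^4 - 12*g^3 + g^2 + 22*sqrt(2)*g^2 + 24*g - 25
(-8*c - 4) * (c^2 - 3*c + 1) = -8*c^3 + 20*c^2 + 4*c - 4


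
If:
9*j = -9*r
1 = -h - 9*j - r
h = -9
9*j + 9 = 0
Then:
No Solution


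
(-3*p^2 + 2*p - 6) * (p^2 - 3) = -3*p^4 + 2*p^3 + 3*p^2 - 6*p + 18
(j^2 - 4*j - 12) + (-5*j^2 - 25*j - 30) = -4*j^2 - 29*j - 42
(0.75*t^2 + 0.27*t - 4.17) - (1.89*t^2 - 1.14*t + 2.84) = -1.14*t^2 + 1.41*t - 7.01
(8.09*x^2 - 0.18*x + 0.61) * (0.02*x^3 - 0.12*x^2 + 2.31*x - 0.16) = 0.1618*x^5 - 0.9744*x^4 + 18.7217*x^3 - 1.7834*x^2 + 1.4379*x - 0.0976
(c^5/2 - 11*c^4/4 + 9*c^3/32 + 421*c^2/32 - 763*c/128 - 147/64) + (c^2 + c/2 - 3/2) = c^5/2 - 11*c^4/4 + 9*c^3/32 + 453*c^2/32 - 699*c/128 - 243/64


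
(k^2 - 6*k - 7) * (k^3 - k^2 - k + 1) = k^5 - 7*k^4 - 2*k^3 + 14*k^2 + k - 7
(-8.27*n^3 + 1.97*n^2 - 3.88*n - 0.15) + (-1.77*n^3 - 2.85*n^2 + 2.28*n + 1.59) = -10.04*n^3 - 0.88*n^2 - 1.6*n + 1.44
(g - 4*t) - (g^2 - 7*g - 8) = -g^2 + 8*g - 4*t + 8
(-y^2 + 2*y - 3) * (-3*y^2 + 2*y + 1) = 3*y^4 - 8*y^3 + 12*y^2 - 4*y - 3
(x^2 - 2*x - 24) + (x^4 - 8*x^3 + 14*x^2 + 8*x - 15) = x^4 - 8*x^3 + 15*x^2 + 6*x - 39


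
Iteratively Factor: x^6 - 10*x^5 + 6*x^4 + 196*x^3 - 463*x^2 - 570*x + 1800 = (x + 4)*(x^5 - 14*x^4 + 62*x^3 - 52*x^2 - 255*x + 450) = (x - 5)*(x + 4)*(x^4 - 9*x^3 + 17*x^2 + 33*x - 90) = (x - 5)^2*(x + 4)*(x^3 - 4*x^2 - 3*x + 18) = (x - 5)^2*(x + 2)*(x + 4)*(x^2 - 6*x + 9) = (x - 5)^2*(x - 3)*(x + 2)*(x + 4)*(x - 3)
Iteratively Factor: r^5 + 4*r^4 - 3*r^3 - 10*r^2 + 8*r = (r - 1)*(r^4 + 5*r^3 + 2*r^2 - 8*r) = (r - 1)*(r + 4)*(r^3 + r^2 - 2*r) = (r - 1)^2*(r + 4)*(r^2 + 2*r) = r*(r - 1)^2*(r + 4)*(r + 2)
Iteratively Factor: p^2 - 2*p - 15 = (p - 5)*(p + 3)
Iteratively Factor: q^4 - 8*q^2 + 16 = (q + 2)*(q^3 - 2*q^2 - 4*q + 8) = (q - 2)*(q + 2)*(q^2 - 4) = (q - 2)*(q + 2)^2*(q - 2)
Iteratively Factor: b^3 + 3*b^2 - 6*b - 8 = (b + 1)*(b^2 + 2*b - 8) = (b - 2)*(b + 1)*(b + 4)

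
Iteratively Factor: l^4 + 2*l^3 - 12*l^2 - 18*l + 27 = (l + 3)*(l^3 - l^2 - 9*l + 9) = (l - 1)*(l + 3)*(l^2 - 9) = (l - 1)*(l + 3)^2*(l - 3)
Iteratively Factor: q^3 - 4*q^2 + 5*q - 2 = (q - 2)*(q^2 - 2*q + 1) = (q - 2)*(q - 1)*(q - 1)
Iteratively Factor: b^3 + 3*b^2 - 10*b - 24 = (b + 2)*(b^2 + b - 12) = (b + 2)*(b + 4)*(b - 3)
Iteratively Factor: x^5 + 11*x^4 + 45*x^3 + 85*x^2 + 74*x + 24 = (x + 2)*(x^4 + 9*x^3 + 27*x^2 + 31*x + 12) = (x + 1)*(x + 2)*(x^3 + 8*x^2 + 19*x + 12) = (x + 1)*(x + 2)*(x + 4)*(x^2 + 4*x + 3) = (x + 1)*(x + 2)*(x + 3)*(x + 4)*(x + 1)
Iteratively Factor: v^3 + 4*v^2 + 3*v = (v)*(v^2 + 4*v + 3) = v*(v + 1)*(v + 3)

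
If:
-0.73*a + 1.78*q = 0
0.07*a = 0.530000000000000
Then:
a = 7.57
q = 3.11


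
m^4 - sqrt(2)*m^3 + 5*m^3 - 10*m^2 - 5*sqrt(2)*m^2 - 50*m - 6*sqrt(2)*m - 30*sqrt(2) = (m + 5)*(m - 3*sqrt(2))*(m + sqrt(2))^2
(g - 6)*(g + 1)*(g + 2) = g^3 - 3*g^2 - 16*g - 12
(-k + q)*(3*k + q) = -3*k^2 + 2*k*q + q^2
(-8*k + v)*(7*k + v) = -56*k^2 - k*v + v^2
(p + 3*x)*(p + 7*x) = p^2 + 10*p*x + 21*x^2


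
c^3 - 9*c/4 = c*(c - 3/2)*(c + 3/2)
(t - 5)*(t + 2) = t^2 - 3*t - 10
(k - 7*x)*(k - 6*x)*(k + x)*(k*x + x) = k^4*x - 12*k^3*x^2 + k^3*x + 29*k^2*x^3 - 12*k^2*x^2 + 42*k*x^4 + 29*k*x^3 + 42*x^4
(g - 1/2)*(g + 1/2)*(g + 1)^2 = g^4 + 2*g^3 + 3*g^2/4 - g/2 - 1/4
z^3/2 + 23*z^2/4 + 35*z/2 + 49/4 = (z/2 + 1/2)*(z + 7/2)*(z + 7)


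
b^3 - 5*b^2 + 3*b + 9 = (b - 3)^2*(b + 1)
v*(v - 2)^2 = v^3 - 4*v^2 + 4*v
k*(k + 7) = k^2 + 7*k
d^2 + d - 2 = (d - 1)*(d + 2)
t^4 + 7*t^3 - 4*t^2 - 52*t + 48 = (t - 2)*(t - 1)*(t + 4)*(t + 6)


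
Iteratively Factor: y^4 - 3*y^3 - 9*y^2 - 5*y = (y)*(y^3 - 3*y^2 - 9*y - 5) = y*(y + 1)*(y^2 - 4*y - 5) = y*(y + 1)^2*(y - 5)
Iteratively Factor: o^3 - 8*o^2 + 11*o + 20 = (o - 5)*(o^2 - 3*o - 4) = (o - 5)*(o + 1)*(o - 4)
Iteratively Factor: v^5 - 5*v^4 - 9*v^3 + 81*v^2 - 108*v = (v - 3)*(v^4 - 2*v^3 - 15*v^2 + 36*v) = (v - 3)*(v + 4)*(v^3 - 6*v^2 + 9*v) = (v - 3)^2*(v + 4)*(v^2 - 3*v) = v*(v - 3)^2*(v + 4)*(v - 3)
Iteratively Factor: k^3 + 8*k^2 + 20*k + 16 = (k + 2)*(k^2 + 6*k + 8) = (k + 2)*(k + 4)*(k + 2)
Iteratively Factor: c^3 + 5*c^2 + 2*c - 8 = (c + 2)*(c^2 + 3*c - 4) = (c + 2)*(c + 4)*(c - 1)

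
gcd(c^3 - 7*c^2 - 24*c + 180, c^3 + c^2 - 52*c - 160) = c + 5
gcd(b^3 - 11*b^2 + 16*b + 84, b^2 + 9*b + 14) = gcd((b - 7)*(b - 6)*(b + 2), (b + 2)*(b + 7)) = b + 2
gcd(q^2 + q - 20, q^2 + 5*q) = q + 5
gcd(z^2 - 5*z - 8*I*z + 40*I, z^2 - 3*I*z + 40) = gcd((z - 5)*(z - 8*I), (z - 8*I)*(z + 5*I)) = z - 8*I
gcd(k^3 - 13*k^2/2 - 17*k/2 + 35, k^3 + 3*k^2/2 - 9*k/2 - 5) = k^2 + k/2 - 5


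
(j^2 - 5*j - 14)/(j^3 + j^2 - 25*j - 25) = (j^2 - 5*j - 14)/(j^3 + j^2 - 25*j - 25)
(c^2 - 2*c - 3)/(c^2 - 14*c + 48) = (c^2 - 2*c - 3)/(c^2 - 14*c + 48)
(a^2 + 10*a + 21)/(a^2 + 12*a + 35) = (a + 3)/(a + 5)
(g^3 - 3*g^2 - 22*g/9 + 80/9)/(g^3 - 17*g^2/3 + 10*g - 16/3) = (g + 5/3)/(g - 1)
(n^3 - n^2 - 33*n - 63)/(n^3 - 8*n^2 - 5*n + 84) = (n + 3)/(n - 4)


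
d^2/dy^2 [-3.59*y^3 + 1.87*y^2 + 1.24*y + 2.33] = 3.74 - 21.54*y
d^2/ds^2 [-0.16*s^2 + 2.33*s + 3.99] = -0.320000000000000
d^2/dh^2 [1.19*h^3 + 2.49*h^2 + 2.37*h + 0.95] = 7.14*h + 4.98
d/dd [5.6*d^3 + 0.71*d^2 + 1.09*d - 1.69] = 16.8*d^2 + 1.42*d + 1.09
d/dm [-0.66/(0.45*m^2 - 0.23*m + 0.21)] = (0.594*m - 0.1518)/(0.45*m^2 - 0.23*m + 0.21)^2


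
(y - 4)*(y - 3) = y^2 - 7*y + 12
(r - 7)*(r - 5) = r^2 - 12*r + 35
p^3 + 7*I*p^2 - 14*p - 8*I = (p + I)*(p + 2*I)*(p + 4*I)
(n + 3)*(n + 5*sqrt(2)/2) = n^2 + 3*n + 5*sqrt(2)*n/2 + 15*sqrt(2)/2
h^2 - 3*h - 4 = (h - 4)*(h + 1)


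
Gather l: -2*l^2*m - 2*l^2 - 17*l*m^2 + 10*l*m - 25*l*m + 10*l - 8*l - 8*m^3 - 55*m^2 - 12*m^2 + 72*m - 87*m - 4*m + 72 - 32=l^2*(-2*m - 2) + l*(-17*m^2 - 15*m + 2) - 8*m^3 - 67*m^2 - 19*m + 40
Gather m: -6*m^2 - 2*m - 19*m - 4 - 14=-6*m^2 - 21*m - 18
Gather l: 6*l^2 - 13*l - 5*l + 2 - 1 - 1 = 6*l^2 - 18*l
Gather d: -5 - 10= -15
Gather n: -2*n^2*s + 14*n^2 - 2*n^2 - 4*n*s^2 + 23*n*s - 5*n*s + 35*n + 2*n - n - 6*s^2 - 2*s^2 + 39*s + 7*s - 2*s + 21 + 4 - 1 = n^2*(12 - 2*s) + n*(-4*s^2 + 18*s + 36) - 8*s^2 + 44*s + 24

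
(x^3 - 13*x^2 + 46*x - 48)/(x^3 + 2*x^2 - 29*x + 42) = (x - 8)/(x + 7)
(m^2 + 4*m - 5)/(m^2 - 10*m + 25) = (m^2 + 4*m - 5)/(m^2 - 10*m + 25)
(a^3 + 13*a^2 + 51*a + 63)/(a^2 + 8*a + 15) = (a^2 + 10*a + 21)/(a + 5)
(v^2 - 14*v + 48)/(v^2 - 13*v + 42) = (v - 8)/(v - 7)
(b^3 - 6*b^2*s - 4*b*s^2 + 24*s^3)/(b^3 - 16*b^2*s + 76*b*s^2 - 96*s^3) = (-b - 2*s)/(-b + 8*s)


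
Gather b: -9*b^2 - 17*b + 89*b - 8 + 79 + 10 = -9*b^2 + 72*b + 81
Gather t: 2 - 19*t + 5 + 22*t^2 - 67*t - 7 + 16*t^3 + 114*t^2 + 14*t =16*t^3 + 136*t^2 - 72*t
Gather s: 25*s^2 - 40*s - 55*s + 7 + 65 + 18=25*s^2 - 95*s + 90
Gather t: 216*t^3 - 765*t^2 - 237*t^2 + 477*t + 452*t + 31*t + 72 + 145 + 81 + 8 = 216*t^3 - 1002*t^2 + 960*t + 306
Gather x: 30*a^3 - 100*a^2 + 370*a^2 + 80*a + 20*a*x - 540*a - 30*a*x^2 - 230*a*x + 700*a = 30*a^3 + 270*a^2 - 30*a*x^2 - 210*a*x + 240*a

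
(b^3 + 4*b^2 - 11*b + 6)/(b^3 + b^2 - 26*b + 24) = (b - 1)/(b - 4)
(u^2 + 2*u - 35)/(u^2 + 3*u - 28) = (u - 5)/(u - 4)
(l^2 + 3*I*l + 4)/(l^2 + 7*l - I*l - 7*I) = (l + 4*I)/(l + 7)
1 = 1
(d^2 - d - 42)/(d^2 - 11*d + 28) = (d + 6)/(d - 4)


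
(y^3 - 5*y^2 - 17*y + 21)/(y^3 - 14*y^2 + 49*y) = (y^2 + 2*y - 3)/(y*(y - 7))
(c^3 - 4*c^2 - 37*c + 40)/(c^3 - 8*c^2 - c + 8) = (c + 5)/(c + 1)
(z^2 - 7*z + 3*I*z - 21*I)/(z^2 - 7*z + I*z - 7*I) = (z + 3*I)/(z + I)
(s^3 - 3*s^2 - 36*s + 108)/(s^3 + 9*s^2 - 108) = (s - 6)/(s + 6)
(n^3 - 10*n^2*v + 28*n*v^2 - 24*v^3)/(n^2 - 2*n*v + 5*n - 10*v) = (n^2 - 8*n*v + 12*v^2)/(n + 5)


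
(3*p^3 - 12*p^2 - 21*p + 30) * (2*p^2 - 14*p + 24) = 6*p^5 - 66*p^4 + 198*p^3 + 66*p^2 - 924*p + 720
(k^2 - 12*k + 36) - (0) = k^2 - 12*k + 36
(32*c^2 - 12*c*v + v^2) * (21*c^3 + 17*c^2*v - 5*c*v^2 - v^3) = 672*c^5 + 292*c^4*v - 343*c^3*v^2 + 45*c^2*v^3 + 7*c*v^4 - v^5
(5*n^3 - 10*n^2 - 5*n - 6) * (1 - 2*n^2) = -10*n^5 + 20*n^4 + 15*n^3 + 2*n^2 - 5*n - 6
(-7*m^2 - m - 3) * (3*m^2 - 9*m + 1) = -21*m^4 + 60*m^3 - 7*m^2 + 26*m - 3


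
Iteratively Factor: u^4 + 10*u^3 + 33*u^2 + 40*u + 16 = (u + 4)*(u^3 + 6*u^2 + 9*u + 4) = (u + 1)*(u + 4)*(u^2 + 5*u + 4) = (u + 1)^2*(u + 4)*(u + 4)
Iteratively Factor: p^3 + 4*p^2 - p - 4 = (p + 4)*(p^2 - 1) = (p - 1)*(p + 4)*(p + 1)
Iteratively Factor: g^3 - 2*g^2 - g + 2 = (g - 2)*(g^2 - 1) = (g - 2)*(g - 1)*(g + 1)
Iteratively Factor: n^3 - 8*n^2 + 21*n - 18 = (n - 3)*(n^2 - 5*n + 6) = (n - 3)*(n - 2)*(n - 3)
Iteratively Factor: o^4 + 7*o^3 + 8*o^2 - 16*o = (o - 1)*(o^3 + 8*o^2 + 16*o) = o*(o - 1)*(o^2 + 8*o + 16) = o*(o - 1)*(o + 4)*(o + 4)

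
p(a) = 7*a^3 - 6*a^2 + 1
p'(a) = 21*a^2 - 12*a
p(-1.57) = -40.88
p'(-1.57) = 70.60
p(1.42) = 8.94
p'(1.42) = 25.30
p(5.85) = 1197.08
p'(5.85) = 648.47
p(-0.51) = -1.49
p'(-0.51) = 11.58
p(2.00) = 33.00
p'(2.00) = 60.00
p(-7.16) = -2876.03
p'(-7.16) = 1162.50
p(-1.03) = -13.01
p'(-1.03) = 34.64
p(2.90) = 121.26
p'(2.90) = 141.81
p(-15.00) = -24974.00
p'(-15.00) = 4905.00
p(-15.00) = -24974.00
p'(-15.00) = 4905.00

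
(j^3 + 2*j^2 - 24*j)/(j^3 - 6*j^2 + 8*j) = (j + 6)/(j - 2)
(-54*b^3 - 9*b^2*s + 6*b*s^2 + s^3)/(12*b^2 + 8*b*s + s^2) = (-9*b^2 + s^2)/(2*b + s)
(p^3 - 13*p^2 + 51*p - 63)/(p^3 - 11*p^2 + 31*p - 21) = (p - 3)/(p - 1)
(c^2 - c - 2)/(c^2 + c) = (c - 2)/c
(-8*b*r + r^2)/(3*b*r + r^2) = (-8*b + r)/(3*b + r)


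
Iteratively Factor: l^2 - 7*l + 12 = (l - 3)*(l - 4)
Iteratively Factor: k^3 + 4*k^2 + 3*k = (k + 3)*(k^2 + k) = (k + 1)*(k + 3)*(k)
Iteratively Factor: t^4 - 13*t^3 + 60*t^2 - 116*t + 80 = (t - 4)*(t^3 - 9*t^2 + 24*t - 20) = (t - 4)*(t - 2)*(t^2 - 7*t + 10) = (t - 5)*(t - 4)*(t - 2)*(t - 2)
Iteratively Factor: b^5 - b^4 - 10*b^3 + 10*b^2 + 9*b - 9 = (b - 1)*(b^4 - 10*b^2 + 9) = (b - 1)*(b + 1)*(b^3 - b^2 - 9*b + 9) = (b - 3)*(b - 1)*(b + 1)*(b^2 + 2*b - 3) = (b - 3)*(b - 1)*(b + 1)*(b + 3)*(b - 1)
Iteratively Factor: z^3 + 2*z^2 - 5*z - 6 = (z + 3)*(z^2 - z - 2) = (z - 2)*(z + 3)*(z + 1)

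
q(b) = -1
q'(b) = 0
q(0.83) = -1.00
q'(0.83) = 0.00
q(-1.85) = -1.00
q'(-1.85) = 0.00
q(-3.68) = -1.00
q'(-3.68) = 0.00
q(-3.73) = -1.00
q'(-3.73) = 0.00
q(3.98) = -1.00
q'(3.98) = 0.00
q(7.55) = -1.00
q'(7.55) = 0.00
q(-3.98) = -1.00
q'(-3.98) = 0.00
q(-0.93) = -1.00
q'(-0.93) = 0.00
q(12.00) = -1.00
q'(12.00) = 0.00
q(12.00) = -1.00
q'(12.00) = 0.00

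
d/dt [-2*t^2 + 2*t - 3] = 2 - 4*t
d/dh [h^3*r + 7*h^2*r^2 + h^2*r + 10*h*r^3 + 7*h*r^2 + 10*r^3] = r*(3*h^2 + 14*h*r + 2*h + 10*r^2 + 7*r)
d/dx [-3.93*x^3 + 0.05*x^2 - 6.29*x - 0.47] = -11.79*x^2 + 0.1*x - 6.29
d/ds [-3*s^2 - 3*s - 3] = -6*s - 3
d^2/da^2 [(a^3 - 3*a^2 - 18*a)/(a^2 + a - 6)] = -16/(a^3 - 6*a^2 + 12*a - 8)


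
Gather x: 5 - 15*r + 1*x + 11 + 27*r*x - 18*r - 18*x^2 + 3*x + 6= -33*r - 18*x^2 + x*(27*r + 4) + 22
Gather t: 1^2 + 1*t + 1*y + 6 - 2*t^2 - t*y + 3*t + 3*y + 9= -2*t^2 + t*(4 - y) + 4*y + 16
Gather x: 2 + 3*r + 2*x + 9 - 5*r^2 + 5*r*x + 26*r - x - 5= -5*r^2 + 29*r + x*(5*r + 1) + 6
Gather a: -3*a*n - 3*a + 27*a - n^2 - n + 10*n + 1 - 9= a*(24 - 3*n) - n^2 + 9*n - 8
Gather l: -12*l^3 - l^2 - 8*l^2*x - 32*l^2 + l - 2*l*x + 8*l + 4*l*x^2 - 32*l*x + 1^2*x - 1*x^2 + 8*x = -12*l^3 + l^2*(-8*x - 33) + l*(4*x^2 - 34*x + 9) - x^2 + 9*x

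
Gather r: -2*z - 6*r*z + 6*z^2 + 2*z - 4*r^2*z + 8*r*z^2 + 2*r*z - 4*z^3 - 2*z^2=-4*r^2*z + r*(8*z^2 - 4*z) - 4*z^3 + 4*z^2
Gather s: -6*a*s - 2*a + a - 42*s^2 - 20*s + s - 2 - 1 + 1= -a - 42*s^2 + s*(-6*a - 19) - 2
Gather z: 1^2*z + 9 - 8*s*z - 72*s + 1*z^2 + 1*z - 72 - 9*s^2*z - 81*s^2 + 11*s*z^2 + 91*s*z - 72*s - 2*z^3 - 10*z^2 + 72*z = -81*s^2 - 144*s - 2*z^3 + z^2*(11*s - 9) + z*(-9*s^2 + 83*s + 74) - 63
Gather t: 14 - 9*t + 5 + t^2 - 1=t^2 - 9*t + 18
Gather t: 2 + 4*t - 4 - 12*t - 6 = -8*t - 8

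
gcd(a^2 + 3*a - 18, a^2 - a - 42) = a + 6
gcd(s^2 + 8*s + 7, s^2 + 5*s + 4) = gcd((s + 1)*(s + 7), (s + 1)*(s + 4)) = s + 1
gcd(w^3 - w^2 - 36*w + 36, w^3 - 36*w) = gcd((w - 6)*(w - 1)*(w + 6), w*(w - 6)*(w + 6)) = w^2 - 36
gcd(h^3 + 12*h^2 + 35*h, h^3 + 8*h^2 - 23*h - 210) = h + 7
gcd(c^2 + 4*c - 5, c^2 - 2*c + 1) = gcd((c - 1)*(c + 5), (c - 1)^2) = c - 1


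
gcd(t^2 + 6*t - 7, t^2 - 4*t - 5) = 1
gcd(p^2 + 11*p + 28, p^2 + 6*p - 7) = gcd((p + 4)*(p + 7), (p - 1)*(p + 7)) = p + 7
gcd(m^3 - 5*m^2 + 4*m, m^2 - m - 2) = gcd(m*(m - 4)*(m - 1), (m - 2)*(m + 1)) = 1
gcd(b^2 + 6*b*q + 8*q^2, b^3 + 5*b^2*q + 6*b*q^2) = b + 2*q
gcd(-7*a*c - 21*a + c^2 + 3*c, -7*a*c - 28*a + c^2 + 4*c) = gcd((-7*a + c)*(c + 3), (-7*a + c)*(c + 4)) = 7*a - c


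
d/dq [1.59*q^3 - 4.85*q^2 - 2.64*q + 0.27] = 4.77*q^2 - 9.7*q - 2.64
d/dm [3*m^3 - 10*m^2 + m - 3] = 9*m^2 - 20*m + 1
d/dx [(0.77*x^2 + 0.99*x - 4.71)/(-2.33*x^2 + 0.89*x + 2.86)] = (2.992*x^2 - 17.5442*x + 7.0233)/(5.4289*x^4 - 4.1474*x^3 - 12.5355*x^2 + 5.0908*x + 8.1796)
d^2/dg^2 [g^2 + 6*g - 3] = 2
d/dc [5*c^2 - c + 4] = 10*c - 1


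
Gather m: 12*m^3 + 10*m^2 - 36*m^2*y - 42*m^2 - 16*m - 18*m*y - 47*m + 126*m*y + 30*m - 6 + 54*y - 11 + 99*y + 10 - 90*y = 12*m^3 + m^2*(-36*y - 32) + m*(108*y - 33) + 63*y - 7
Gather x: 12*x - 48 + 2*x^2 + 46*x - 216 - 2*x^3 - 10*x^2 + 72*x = -2*x^3 - 8*x^2 + 130*x - 264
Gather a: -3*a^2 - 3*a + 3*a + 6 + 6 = 12 - 3*a^2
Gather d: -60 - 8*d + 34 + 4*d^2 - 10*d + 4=4*d^2 - 18*d - 22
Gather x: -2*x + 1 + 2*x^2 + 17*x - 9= 2*x^2 + 15*x - 8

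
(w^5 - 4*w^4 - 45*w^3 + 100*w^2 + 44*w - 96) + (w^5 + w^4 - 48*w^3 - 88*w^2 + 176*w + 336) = 2*w^5 - 3*w^4 - 93*w^3 + 12*w^2 + 220*w + 240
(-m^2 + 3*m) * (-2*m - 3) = 2*m^3 - 3*m^2 - 9*m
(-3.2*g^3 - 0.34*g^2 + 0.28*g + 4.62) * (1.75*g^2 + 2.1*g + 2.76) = -5.6*g^5 - 7.315*g^4 - 9.056*g^3 + 7.7346*g^2 + 10.4748*g + 12.7512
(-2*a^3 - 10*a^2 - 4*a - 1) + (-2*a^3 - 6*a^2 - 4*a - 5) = -4*a^3 - 16*a^2 - 8*a - 6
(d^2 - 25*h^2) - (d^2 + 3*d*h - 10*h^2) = -3*d*h - 15*h^2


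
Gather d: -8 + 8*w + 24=8*w + 16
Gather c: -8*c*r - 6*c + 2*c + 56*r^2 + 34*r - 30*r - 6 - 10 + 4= c*(-8*r - 4) + 56*r^2 + 4*r - 12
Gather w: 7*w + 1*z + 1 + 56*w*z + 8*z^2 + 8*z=w*(56*z + 7) + 8*z^2 + 9*z + 1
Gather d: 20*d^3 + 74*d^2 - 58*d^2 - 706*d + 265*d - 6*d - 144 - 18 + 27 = 20*d^3 + 16*d^2 - 447*d - 135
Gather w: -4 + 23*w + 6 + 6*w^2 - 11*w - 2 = 6*w^2 + 12*w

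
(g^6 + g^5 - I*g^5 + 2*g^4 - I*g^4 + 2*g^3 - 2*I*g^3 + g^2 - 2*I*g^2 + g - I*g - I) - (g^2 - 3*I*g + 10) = g^6 + g^5 - I*g^5 + 2*g^4 - I*g^4 + 2*g^3 - 2*I*g^3 - 2*I*g^2 + g + 2*I*g - 10 - I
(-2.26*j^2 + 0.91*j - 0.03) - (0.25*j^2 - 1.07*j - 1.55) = -2.51*j^2 + 1.98*j + 1.52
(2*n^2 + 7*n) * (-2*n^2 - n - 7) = -4*n^4 - 16*n^3 - 21*n^2 - 49*n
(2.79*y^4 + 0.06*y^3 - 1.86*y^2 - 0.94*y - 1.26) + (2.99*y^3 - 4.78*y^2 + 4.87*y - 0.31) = 2.79*y^4 + 3.05*y^3 - 6.64*y^2 + 3.93*y - 1.57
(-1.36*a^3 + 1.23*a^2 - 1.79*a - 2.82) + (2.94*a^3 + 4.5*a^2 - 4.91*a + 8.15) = 1.58*a^3 + 5.73*a^2 - 6.7*a + 5.33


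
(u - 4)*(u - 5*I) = u^2 - 4*u - 5*I*u + 20*I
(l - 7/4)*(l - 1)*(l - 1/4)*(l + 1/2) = l^4 - 5*l^3/2 + 15*l^2/16 + 25*l/32 - 7/32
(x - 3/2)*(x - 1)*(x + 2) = x^3 - x^2/2 - 7*x/2 + 3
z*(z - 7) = z^2 - 7*z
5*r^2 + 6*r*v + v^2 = (r + v)*(5*r + v)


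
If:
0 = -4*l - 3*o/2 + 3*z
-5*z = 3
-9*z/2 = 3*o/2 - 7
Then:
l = -23/8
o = 97/15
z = -3/5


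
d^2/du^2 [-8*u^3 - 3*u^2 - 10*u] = -48*u - 6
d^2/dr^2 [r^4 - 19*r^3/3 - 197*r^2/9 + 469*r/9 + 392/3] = 12*r^2 - 38*r - 394/9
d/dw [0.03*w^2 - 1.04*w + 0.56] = 0.06*w - 1.04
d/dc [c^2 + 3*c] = 2*c + 3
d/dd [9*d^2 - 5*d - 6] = 18*d - 5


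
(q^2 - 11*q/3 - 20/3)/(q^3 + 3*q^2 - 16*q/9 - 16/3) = 3*(q - 5)/(3*q^2 + 5*q - 12)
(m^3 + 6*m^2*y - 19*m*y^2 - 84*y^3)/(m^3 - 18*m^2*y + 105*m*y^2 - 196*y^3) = (m^2 + 10*m*y + 21*y^2)/(m^2 - 14*m*y + 49*y^2)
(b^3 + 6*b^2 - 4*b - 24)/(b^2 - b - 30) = (-b^3 - 6*b^2 + 4*b + 24)/(-b^2 + b + 30)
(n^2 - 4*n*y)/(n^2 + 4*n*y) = (n - 4*y)/(n + 4*y)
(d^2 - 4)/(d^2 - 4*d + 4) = (d + 2)/(d - 2)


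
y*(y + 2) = y^2 + 2*y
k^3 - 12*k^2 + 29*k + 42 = (k - 7)*(k - 6)*(k + 1)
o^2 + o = o*(o + 1)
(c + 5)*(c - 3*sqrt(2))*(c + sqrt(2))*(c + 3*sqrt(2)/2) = c^4 - sqrt(2)*c^3/2 + 5*c^3 - 12*c^2 - 5*sqrt(2)*c^2/2 - 60*c - 9*sqrt(2)*c - 45*sqrt(2)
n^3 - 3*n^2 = n^2*(n - 3)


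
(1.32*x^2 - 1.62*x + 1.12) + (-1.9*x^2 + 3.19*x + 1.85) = -0.58*x^2 + 1.57*x + 2.97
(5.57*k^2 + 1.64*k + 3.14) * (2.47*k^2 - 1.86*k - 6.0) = 13.7579*k^4 - 6.3094*k^3 - 28.7146*k^2 - 15.6804*k - 18.84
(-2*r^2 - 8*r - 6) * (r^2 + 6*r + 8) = -2*r^4 - 20*r^3 - 70*r^2 - 100*r - 48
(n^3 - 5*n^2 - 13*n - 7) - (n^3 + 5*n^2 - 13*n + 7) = -10*n^2 - 14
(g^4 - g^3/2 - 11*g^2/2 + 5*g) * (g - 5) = g^5 - 11*g^4/2 - 3*g^3 + 65*g^2/2 - 25*g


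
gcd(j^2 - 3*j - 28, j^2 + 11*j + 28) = j + 4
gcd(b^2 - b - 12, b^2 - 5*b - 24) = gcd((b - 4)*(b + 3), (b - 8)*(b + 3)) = b + 3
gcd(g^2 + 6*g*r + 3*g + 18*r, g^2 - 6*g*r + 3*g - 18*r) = g + 3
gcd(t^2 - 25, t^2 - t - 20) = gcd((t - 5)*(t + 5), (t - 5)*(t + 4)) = t - 5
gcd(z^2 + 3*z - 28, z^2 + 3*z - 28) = z^2 + 3*z - 28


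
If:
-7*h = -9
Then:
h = 9/7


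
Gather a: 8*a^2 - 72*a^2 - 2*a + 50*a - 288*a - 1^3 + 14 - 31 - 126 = -64*a^2 - 240*a - 144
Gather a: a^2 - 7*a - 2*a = a^2 - 9*a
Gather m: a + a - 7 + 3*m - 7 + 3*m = 2*a + 6*m - 14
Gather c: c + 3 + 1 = c + 4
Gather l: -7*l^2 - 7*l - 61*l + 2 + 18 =-7*l^2 - 68*l + 20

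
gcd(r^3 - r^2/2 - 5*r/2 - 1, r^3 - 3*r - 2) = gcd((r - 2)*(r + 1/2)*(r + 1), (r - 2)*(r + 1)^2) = r^2 - r - 2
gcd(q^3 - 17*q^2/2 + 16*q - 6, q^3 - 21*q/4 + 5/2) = q^2 - 5*q/2 + 1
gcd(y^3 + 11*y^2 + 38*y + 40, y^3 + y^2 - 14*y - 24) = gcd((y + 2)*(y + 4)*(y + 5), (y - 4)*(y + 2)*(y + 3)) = y + 2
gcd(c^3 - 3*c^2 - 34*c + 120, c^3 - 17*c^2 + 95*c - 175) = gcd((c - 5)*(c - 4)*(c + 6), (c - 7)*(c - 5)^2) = c - 5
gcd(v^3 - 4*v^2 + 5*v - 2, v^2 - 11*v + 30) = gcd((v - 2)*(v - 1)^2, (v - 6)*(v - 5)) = 1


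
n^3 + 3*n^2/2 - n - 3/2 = (n - 1)*(n + 1)*(n + 3/2)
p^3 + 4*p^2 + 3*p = p*(p + 1)*(p + 3)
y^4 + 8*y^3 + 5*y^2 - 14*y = y*(y - 1)*(y + 2)*(y + 7)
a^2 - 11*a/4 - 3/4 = (a - 3)*(a + 1/4)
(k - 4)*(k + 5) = k^2 + k - 20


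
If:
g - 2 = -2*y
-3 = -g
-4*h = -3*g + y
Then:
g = 3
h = 19/8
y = -1/2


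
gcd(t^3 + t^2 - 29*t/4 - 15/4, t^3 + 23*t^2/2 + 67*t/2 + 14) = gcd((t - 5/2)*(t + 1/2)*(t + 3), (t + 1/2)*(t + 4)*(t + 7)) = t + 1/2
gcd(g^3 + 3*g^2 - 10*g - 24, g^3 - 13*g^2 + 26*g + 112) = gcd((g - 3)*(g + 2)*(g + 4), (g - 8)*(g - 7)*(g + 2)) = g + 2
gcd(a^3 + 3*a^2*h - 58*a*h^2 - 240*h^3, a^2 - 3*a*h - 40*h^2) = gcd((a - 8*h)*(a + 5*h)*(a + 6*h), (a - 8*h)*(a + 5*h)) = a^2 - 3*a*h - 40*h^2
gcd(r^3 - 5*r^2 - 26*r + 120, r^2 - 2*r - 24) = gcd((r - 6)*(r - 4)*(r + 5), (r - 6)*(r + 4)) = r - 6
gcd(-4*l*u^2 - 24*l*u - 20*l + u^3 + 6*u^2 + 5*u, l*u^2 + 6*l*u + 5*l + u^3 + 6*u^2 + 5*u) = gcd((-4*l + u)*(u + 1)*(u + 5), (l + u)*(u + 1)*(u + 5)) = u^2 + 6*u + 5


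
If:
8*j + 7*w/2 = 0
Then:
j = -7*w/16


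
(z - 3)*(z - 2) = z^2 - 5*z + 6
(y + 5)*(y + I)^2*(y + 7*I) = y^4 + 5*y^3 + 9*I*y^3 - 15*y^2 + 45*I*y^2 - 75*y - 7*I*y - 35*I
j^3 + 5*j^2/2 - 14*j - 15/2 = (j - 3)*(j + 1/2)*(j + 5)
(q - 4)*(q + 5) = q^2 + q - 20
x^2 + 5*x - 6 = (x - 1)*(x + 6)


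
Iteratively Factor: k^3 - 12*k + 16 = (k + 4)*(k^2 - 4*k + 4) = (k - 2)*(k + 4)*(k - 2)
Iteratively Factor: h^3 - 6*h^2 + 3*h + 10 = (h - 2)*(h^2 - 4*h - 5) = (h - 2)*(h + 1)*(h - 5)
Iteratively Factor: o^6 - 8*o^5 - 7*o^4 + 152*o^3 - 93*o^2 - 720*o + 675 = (o - 1)*(o^5 - 7*o^4 - 14*o^3 + 138*o^2 + 45*o - 675) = (o - 1)*(o + 3)*(o^4 - 10*o^3 + 16*o^2 + 90*o - 225) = (o - 1)*(o + 3)^2*(o^3 - 13*o^2 + 55*o - 75) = (o - 5)*(o - 1)*(o + 3)^2*(o^2 - 8*o + 15) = (o - 5)^2*(o - 1)*(o + 3)^2*(o - 3)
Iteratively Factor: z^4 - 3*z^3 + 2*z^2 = (z - 1)*(z^3 - 2*z^2) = z*(z - 1)*(z^2 - 2*z) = z*(z - 2)*(z - 1)*(z)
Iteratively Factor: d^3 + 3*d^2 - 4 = (d - 1)*(d^2 + 4*d + 4) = (d - 1)*(d + 2)*(d + 2)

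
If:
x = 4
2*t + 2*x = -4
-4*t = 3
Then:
No Solution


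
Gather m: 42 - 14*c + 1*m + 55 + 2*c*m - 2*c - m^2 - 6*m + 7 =-16*c - m^2 + m*(2*c - 5) + 104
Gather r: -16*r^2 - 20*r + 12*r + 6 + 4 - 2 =-16*r^2 - 8*r + 8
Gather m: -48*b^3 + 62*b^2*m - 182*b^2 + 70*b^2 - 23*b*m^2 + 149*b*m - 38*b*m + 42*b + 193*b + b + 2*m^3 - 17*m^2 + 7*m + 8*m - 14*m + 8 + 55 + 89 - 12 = -48*b^3 - 112*b^2 + 236*b + 2*m^3 + m^2*(-23*b - 17) + m*(62*b^2 + 111*b + 1) + 140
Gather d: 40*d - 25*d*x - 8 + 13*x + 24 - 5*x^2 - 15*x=d*(40 - 25*x) - 5*x^2 - 2*x + 16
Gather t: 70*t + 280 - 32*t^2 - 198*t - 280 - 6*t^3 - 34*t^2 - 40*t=-6*t^3 - 66*t^2 - 168*t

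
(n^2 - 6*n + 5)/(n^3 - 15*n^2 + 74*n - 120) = (n - 1)/(n^2 - 10*n + 24)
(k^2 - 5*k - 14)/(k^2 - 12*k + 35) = (k + 2)/(k - 5)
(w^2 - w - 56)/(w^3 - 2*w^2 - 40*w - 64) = (w + 7)/(w^2 + 6*w + 8)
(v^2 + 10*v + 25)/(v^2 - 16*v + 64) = (v^2 + 10*v + 25)/(v^2 - 16*v + 64)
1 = 1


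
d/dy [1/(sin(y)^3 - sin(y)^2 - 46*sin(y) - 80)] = (-3*sin(y)^2 + 2*sin(y) + 46)*cos(y)/(-sin(y)^3 + sin(y)^2 + 46*sin(y) + 80)^2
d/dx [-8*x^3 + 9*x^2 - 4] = 6*x*(3 - 4*x)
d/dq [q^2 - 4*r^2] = 2*q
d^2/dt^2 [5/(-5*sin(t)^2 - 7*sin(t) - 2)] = 5*(100*sin(t)^3 + 5*sin(t)^2 - 146*sin(t) - 78)/((sin(t) + 1)^2*(5*sin(t) + 2)^3)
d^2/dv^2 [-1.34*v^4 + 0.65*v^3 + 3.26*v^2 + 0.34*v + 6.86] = -16.08*v^2 + 3.9*v + 6.52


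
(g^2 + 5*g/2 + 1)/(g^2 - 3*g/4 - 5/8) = 4*(g + 2)/(4*g - 5)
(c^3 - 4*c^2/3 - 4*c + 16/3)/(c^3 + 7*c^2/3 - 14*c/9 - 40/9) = 3*(c - 2)/(3*c + 5)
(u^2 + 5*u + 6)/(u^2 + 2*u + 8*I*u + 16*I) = (u + 3)/(u + 8*I)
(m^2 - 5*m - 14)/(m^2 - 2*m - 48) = (-m^2 + 5*m + 14)/(-m^2 + 2*m + 48)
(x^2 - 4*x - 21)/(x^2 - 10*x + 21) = (x + 3)/(x - 3)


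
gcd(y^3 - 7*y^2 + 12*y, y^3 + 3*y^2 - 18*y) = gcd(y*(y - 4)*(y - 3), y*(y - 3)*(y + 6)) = y^2 - 3*y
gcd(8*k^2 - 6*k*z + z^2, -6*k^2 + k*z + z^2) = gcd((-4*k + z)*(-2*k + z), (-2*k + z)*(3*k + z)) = -2*k + z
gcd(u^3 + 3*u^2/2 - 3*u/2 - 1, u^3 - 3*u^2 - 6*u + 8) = u^2 + u - 2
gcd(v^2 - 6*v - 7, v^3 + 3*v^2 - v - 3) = v + 1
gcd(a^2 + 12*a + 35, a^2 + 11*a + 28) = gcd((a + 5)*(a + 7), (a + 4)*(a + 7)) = a + 7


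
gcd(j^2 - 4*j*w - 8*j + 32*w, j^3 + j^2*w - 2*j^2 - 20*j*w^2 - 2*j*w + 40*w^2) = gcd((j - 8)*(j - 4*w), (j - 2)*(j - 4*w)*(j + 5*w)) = -j + 4*w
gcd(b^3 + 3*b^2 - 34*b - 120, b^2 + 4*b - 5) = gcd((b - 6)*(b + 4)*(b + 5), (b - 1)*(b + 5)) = b + 5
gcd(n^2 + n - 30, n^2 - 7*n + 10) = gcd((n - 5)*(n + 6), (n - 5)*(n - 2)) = n - 5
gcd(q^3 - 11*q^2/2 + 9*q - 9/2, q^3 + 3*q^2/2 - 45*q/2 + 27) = q^2 - 9*q/2 + 9/2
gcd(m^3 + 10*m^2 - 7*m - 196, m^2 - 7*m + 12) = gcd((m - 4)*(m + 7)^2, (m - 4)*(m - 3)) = m - 4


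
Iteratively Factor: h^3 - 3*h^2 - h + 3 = (h - 1)*(h^2 - 2*h - 3) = (h - 3)*(h - 1)*(h + 1)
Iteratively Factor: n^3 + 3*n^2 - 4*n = (n)*(n^2 + 3*n - 4) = n*(n - 1)*(n + 4)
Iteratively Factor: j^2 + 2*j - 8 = (j - 2)*(j + 4)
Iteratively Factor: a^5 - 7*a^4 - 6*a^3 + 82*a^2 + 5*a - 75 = (a - 1)*(a^4 - 6*a^3 - 12*a^2 + 70*a + 75) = (a - 1)*(a + 1)*(a^3 - 7*a^2 - 5*a + 75) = (a - 1)*(a + 1)*(a + 3)*(a^2 - 10*a + 25) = (a - 5)*(a - 1)*(a + 1)*(a + 3)*(a - 5)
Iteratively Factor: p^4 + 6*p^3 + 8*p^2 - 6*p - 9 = (p + 1)*(p^3 + 5*p^2 + 3*p - 9) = (p - 1)*(p + 1)*(p^2 + 6*p + 9) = (p - 1)*(p + 1)*(p + 3)*(p + 3)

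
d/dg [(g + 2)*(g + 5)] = 2*g + 7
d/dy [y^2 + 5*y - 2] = 2*y + 5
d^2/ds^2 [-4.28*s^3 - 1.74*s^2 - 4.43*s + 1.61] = -25.68*s - 3.48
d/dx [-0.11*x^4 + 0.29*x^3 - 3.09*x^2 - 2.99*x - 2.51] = -0.44*x^3 + 0.87*x^2 - 6.18*x - 2.99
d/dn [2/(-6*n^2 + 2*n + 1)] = 4*(6*n - 1)/(-6*n^2 + 2*n + 1)^2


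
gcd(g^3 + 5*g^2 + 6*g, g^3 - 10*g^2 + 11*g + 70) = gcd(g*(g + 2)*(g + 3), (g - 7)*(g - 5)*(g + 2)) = g + 2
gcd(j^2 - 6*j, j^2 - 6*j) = j^2 - 6*j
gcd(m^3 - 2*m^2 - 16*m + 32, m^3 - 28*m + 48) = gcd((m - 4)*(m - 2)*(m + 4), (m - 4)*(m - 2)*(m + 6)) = m^2 - 6*m + 8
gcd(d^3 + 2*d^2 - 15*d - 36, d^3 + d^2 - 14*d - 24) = d^2 - d - 12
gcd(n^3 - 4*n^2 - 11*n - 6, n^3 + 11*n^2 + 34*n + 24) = n + 1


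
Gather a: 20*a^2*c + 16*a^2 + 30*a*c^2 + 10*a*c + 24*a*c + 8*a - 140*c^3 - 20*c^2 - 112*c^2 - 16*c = a^2*(20*c + 16) + a*(30*c^2 + 34*c + 8) - 140*c^3 - 132*c^2 - 16*c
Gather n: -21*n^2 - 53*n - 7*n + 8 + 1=-21*n^2 - 60*n + 9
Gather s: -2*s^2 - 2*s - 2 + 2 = -2*s^2 - 2*s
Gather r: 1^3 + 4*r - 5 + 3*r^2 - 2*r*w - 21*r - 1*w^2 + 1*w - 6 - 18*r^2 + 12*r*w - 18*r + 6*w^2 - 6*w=-15*r^2 + r*(10*w - 35) + 5*w^2 - 5*w - 10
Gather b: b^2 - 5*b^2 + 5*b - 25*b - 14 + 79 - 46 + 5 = -4*b^2 - 20*b + 24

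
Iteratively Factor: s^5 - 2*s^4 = (s)*(s^4 - 2*s^3) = s^2*(s^3 - 2*s^2) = s^3*(s^2 - 2*s) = s^3*(s - 2)*(s)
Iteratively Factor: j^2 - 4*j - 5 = (j + 1)*(j - 5)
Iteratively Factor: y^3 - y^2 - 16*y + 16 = (y - 4)*(y^2 + 3*y - 4) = (y - 4)*(y - 1)*(y + 4)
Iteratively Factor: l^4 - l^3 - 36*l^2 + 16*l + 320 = (l + 4)*(l^3 - 5*l^2 - 16*l + 80) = (l + 4)^2*(l^2 - 9*l + 20) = (l - 5)*(l + 4)^2*(l - 4)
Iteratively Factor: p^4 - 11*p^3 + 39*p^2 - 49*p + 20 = (p - 1)*(p^3 - 10*p^2 + 29*p - 20) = (p - 1)^2*(p^2 - 9*p + 20) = (p - 4)*(p - 1)^2*(p - 5)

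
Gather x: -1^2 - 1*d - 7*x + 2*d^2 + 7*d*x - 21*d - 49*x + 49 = 2*d^2 - 22*d + x*(7*d - 56) + 48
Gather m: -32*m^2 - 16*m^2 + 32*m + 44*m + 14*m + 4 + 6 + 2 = -48*m^2 + 90*m + 12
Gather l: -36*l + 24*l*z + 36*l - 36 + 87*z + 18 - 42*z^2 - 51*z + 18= 24*l*z - 42*z^2 + 36*z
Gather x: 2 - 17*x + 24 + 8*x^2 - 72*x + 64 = 8*x^2 - 89*x + 90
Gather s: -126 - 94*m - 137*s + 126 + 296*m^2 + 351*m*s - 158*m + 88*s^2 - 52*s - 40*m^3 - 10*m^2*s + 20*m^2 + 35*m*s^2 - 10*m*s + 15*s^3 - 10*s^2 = -40*m^3 + 316*m^2 - 252*m + 15*s^3 + s^2*(35*m + 78) + s*(-10*m^2 + 341*m - 189)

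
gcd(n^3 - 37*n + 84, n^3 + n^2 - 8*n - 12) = n - 3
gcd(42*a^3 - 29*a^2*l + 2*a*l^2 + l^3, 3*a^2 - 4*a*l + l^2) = 3*a - l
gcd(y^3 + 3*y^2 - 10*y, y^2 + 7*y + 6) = 1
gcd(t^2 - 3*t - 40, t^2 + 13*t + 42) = 1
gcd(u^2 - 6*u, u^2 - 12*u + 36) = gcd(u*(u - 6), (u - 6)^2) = u - 6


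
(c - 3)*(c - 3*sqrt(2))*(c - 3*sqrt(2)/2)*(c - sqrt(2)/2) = c^4 - 5*sqrt(2)*c^3 - 3*c^3 + 27*c^2/2 + 15*sqrt(2)*c^2 - 81*c/2 - 9*sqrt(2)*c/2 + 27*sqrt(2)/2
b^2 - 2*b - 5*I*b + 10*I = (b - 2)*(b - 5*I)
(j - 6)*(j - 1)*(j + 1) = j^3 - 6*j^2 - j + 6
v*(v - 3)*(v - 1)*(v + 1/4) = v^4 - 15*v^3/4 + 2*v^2 + 3*v/4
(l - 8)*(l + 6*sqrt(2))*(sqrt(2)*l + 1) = sqrt(2)*l^3 - 8*sqrt(2)*l^2 + 13*l^2 - 104*l + 6*sqrt(2)*l - 48*sqrt(2)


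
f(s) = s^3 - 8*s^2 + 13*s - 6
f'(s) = 3*s^2 - 16*s + 13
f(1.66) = -1.89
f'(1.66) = -5.29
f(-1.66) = -54.20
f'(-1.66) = 47.83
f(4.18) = -18.40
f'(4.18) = -1.46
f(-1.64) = -53.25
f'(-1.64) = 47.31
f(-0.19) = -8.77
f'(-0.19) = 16.15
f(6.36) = 10.34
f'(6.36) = 32.59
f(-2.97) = -141.38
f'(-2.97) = 86.98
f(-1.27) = -37.46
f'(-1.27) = 38.16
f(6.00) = 0.00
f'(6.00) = 25.00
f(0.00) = -6.00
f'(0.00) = 13.00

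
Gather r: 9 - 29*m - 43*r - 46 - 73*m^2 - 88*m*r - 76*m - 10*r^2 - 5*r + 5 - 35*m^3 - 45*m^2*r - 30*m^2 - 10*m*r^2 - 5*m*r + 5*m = -35*m^3 - 103*m^2 - 100*m + r^2*(-10*m - 10) + r*(-45*m^2 - 93*m - 48) - 32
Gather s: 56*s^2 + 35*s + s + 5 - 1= 56*s^2 + 36*s + 4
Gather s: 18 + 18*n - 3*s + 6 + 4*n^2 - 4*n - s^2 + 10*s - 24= 4*n^2 + 14*n - s^2 + 7*s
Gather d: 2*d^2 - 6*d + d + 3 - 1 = 2*d^2 - 5*d + 2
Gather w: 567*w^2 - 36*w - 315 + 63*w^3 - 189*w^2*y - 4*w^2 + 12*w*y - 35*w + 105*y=63*w^3 + w^2*(563 - 189*y) + w*(12*y - 71) + 105*y - 315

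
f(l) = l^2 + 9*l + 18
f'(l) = 2*l + 9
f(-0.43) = 14.31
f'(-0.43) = 8.14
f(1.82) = 37.69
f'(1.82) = 12.64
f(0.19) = 19.75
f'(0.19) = 9.38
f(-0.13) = 16.85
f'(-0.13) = 8.74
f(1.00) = 28.00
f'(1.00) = 11.00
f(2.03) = 40.39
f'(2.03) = 13.06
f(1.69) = 36.07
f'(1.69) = 12.38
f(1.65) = 35.57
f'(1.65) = 12.30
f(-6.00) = 0.00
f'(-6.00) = -3.00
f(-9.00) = 18.00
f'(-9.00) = -9.00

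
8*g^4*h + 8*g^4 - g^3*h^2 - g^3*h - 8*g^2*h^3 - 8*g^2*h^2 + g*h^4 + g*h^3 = (-8*g + h)*(-g + h)*(g + h)*(g*h + g)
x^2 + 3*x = x*(x + 3)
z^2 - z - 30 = (z - 6)*(z + 5)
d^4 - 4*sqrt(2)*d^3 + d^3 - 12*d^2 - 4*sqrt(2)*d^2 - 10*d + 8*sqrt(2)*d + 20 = (d - 1)*(d + 2)*(d - 5*sqrt(2))*(d + sqrt(2))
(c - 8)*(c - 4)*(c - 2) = c^3 - 14*c^2 + 56*c - 64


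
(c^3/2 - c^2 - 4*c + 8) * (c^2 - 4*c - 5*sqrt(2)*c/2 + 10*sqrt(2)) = c^5/2 - 3*c^4 - 5*sqrt(2)*c^4/4 + 15*sqrt(2)*c^3/2 + 24*c^2 - 60*sqrt(2)*c - 32*c + 80*sqrt(2)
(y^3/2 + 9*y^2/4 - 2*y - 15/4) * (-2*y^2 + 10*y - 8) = -y^5 + y^4/2 + 45*y^3/2 - 61*y^2/2 - 43*y/2 + 30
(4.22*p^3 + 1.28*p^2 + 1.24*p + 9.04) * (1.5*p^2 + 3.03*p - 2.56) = 6.33*p^5 + 14.7066*p^4 - 5.0648*p^3 + 14.0404*p^2 + 24.2168*p - 23.1424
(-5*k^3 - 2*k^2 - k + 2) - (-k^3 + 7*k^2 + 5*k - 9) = -4*k^3 - 9*k^2 - 6*k + 11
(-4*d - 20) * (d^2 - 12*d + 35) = -4*d^3 + 28*d^2 + 100*d - 700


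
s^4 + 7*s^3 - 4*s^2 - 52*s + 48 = (s - 2)*(s - 1)*(s + 4)*(s + 6)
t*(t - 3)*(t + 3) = t^3 - 9*t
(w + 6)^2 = w^2 + 12*w + 36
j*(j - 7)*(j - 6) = j^3 - 13*j^2 + 42*j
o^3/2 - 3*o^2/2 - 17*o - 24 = (o/2 + 1)*(o - 8)*(o + 3)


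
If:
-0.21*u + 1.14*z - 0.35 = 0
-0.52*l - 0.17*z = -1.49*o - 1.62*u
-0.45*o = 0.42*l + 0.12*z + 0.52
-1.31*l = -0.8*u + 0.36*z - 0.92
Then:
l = 4.49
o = -5.76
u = 6.91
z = 1.58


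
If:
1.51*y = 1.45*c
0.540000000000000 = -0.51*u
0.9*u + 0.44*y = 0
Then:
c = 2.26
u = -1.06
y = 2.17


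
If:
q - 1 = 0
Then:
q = 1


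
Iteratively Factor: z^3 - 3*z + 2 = (z + 2)*(z^2 - 2*z + 1) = (z - 1)*(z + 2)*(z - 1)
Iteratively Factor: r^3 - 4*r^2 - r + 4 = (r + 1)*(r^2 - 5*r + 4) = (r - 1)*(r + 1)*(r - 4)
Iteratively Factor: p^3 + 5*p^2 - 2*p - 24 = (p + 3)*(p^2 + 2*p - 8) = (p - 2)*(p + 3)*(p + 4)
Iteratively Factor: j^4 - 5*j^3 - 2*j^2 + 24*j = (j)*(j^3 - 5*j^2 - 2*j + 24) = j*(j + 2)*(j^2 - 7*j + 12) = j*(j - 4)*(j + 2)*(j - 3)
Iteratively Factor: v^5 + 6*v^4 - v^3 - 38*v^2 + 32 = (v + 4)*(v^4 + 2*v^3 - 9*v^2 - 2*v + 8) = (v - 1)*(v + 4)*(v^3 + 3*v^2 - 6*v - 8) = (v - 2)*(v - 1)*(v + 4)*(v^2 + 5*v + 4) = (v - 2)*(v - 1)*(v + 4)^2*(v + 1)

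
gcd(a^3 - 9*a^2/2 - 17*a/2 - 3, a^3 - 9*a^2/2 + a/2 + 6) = a + 1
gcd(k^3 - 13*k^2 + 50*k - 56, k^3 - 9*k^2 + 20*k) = k - 4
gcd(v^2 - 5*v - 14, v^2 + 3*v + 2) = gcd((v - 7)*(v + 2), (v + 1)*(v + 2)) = v + 2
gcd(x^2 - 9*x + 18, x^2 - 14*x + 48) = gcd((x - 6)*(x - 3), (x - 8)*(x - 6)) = x - 6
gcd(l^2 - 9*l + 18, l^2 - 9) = l - 3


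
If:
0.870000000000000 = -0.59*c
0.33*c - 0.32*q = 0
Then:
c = -1.47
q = -1.52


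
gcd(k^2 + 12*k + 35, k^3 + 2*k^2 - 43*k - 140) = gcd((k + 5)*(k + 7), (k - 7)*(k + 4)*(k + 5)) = k + 5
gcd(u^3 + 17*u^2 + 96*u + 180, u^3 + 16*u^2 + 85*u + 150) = u^2 + 11*u + 30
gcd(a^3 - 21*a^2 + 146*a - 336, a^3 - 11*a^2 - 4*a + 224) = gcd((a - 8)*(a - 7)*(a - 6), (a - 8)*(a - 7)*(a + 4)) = a^2 - 15*a + 56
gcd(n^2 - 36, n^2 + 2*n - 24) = n + 6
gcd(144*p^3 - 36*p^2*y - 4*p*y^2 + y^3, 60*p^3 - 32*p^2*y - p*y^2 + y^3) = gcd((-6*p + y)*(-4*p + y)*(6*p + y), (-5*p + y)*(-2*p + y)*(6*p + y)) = 6*p + y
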